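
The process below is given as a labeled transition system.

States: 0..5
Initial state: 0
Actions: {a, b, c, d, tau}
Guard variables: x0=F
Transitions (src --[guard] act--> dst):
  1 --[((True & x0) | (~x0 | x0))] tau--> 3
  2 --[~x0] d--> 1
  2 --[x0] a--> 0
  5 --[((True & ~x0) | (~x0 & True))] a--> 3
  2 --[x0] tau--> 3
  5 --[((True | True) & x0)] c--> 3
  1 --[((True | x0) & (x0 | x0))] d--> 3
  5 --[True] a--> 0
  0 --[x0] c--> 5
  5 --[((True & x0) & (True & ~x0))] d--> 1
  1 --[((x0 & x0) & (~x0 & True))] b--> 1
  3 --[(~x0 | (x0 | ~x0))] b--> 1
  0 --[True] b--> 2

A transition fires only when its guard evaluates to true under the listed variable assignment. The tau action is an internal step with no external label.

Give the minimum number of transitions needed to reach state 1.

Layered search for 1:
  Layer 0: {0}
  Layer 1: {2}
  Layer 2: {1}
first hit 1 at d=2 via b·d

Answer: 2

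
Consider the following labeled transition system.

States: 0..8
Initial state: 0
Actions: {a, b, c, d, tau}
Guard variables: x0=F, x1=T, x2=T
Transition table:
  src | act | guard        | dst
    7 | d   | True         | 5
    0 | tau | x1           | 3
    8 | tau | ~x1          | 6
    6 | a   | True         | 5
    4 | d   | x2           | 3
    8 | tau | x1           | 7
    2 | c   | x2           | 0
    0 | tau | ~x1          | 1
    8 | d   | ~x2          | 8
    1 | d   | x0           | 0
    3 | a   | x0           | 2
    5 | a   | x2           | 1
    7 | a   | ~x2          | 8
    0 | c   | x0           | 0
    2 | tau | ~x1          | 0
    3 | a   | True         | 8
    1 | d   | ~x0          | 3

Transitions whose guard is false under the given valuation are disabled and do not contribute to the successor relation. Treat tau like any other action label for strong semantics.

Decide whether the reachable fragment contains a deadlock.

Reach set: {0,1,3,5,7,8}
  0: tau→3  [1 exit(s)]
  1: d→3  [1 exit(s)]
  3: a→8  [1 exit(s)]
  5: a→1  [1 exit(s)]
  7: d→5  [1 exit(s)]
  8: tau→7  [1 exit(s)]

Answer: DEADLOCK-FREE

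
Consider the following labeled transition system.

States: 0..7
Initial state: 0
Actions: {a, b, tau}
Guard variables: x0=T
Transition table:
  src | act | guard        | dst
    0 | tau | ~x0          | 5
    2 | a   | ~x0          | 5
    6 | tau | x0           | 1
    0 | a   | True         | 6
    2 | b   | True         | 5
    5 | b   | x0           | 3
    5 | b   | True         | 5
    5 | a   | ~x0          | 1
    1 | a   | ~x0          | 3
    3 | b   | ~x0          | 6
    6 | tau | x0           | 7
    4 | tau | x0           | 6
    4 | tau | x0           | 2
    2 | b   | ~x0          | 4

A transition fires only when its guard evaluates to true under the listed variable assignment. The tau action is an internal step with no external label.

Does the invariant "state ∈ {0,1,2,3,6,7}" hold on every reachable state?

Answer: INVARIANT HOLDS

Working:
Safe = {0,1,2,3,6,7}
R = {0,1,6,7}
  0: safe
  1: safe
  6: safe
  7: safe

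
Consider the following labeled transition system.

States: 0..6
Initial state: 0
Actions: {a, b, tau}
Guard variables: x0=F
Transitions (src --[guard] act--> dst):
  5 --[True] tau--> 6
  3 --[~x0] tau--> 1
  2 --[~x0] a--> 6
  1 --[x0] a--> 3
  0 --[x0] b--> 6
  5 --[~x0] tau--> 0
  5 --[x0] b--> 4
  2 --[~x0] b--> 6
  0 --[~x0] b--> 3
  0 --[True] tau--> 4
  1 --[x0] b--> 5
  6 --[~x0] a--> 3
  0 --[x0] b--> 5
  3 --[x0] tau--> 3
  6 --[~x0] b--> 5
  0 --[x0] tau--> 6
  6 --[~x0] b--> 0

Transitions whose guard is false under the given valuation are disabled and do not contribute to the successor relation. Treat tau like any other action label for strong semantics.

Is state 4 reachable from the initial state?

After dropping false guards: 10 live edges.
L0 = {0}
L1 = {3,4}  total {0,3,4}
L2 = {1}  total {0,1,3,4}
Reachable = {0,1,3,4}
witness 4: tau

Answer: REACHABLE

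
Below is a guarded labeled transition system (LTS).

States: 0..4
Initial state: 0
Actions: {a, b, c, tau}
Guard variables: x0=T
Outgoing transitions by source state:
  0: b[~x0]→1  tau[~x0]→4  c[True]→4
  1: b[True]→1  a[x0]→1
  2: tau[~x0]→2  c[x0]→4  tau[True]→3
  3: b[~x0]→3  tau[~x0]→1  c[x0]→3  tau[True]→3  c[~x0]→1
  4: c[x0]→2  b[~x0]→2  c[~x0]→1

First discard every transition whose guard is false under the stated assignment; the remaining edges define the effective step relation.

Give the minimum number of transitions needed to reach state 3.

Layered search for 3:
  depth 0: {0}
  depth 1: {4}
  depth 2: {2}
  depth 3: {3}
first hit 3 at d=3 via c·c·tau

Answer: 3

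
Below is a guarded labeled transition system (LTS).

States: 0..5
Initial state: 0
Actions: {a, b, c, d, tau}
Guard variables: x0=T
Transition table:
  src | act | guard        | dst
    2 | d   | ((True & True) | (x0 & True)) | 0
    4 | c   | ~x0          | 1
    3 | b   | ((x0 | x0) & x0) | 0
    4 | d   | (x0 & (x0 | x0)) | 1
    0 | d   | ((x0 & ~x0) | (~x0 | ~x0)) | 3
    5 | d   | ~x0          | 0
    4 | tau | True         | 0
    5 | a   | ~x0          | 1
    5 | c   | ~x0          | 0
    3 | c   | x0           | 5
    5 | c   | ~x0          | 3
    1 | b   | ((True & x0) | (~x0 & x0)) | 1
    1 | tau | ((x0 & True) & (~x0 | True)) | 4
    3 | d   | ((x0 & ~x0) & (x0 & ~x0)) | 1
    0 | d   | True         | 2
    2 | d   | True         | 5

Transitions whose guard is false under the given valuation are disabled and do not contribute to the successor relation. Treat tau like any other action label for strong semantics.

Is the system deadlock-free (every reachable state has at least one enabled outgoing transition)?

Answer: DEADLOCK at state 5

Working:
Reach set: {0,2,5}
  0: d→2  [deg 1]
  2: d→0  d→5  [deg 2]
  5: ∅  [deadlock]
trace reaching 5: d·d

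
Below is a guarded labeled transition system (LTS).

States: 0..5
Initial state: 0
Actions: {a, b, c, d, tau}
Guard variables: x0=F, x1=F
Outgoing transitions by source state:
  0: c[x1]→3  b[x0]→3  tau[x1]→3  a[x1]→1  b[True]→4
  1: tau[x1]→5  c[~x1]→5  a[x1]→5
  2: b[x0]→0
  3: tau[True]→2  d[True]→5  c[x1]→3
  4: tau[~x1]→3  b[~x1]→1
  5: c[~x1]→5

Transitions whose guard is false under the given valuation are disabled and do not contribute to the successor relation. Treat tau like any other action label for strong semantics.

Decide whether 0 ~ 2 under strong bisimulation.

Answer: NOT BISIMILAR

Working:
Compute ~ classes (split until stable):
  P[0] = {{0,1,2,3,4,5}}
  P[1] = {{0},{1,5},{2},{3},{4}}
stable after 2 split(s): 5 block(s)
[0]={0}  [2]={2}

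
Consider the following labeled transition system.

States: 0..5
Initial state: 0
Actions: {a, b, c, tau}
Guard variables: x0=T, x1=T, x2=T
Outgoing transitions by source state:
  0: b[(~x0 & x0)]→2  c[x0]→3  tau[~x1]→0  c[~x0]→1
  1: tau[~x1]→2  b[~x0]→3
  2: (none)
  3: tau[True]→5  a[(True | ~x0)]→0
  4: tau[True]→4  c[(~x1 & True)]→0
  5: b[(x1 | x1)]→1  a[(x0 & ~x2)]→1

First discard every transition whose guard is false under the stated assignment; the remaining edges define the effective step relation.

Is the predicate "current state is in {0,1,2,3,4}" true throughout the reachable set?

Answer: INVARIANT VIOLATED at state 5

Trace:
Inv-set: {0,1,2,3,4}
R = {0,1,3,5}
  0: ✓
  1: ✓
  3: ✓
  5: ✗ unsafe
witness against invariant: c·tau → 5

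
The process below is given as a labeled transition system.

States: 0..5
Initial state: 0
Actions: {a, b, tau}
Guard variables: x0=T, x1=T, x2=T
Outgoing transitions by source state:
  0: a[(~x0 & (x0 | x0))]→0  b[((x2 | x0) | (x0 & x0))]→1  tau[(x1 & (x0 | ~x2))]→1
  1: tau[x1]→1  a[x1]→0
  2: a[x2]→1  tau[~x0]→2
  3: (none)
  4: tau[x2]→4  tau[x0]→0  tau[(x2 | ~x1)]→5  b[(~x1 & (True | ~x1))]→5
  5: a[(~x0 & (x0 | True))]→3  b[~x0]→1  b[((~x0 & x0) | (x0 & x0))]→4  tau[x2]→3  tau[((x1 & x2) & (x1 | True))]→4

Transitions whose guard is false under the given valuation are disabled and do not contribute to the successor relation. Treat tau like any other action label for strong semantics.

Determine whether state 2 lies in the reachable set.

Guard filter leaves 11 enabled edge(s).
L0 = {0}
L1 = {1}  now seen {0,1}
Reachable = {0,1}

Answer: UNREACHABLE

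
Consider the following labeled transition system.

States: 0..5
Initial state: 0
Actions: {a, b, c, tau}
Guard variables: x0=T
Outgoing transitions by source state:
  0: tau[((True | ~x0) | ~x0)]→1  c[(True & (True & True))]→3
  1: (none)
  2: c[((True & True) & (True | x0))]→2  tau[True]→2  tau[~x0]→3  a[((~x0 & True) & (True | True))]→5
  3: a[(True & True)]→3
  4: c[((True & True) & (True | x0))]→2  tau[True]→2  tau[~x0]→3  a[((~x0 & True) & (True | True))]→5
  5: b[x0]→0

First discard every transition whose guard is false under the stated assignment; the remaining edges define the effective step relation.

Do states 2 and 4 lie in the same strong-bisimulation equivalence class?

Refine partition for ~:
  round 0: {{0,1,2,3,4,5}}
  round 1: {{0,2,4},{1},{3},{5}}
  round 2: {{0},{1},{2,4},{3},{5}}
stable after 3 split(s): 5 block(s)
class of 2: {2,4}; class of 4: {2,4}

Answer: BISIMILAR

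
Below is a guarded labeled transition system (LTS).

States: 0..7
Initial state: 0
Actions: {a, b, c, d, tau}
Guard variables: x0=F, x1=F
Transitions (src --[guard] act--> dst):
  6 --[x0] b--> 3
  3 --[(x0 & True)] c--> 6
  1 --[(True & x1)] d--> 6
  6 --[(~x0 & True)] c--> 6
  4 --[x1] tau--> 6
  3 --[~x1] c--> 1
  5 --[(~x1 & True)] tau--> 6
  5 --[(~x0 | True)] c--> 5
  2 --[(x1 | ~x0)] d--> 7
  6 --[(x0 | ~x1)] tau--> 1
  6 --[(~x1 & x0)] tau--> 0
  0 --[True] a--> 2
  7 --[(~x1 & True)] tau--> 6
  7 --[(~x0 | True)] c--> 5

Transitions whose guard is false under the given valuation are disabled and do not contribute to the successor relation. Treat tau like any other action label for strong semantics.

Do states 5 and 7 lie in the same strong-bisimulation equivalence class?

Compute ~ classes (split until stable):
  round 0: {{0,1,2,3,4,5,6,7}}
  round 1: {{0},{1,4},{2},{3},{5,6,7}}
  round 2: {{0},{1,4},{2},{3},{5,7},{6}}
Fixed point at round 3; 6 class(es).
class of 5: {5,7}; class of 7: {5,7}

Answer: BISIMILAR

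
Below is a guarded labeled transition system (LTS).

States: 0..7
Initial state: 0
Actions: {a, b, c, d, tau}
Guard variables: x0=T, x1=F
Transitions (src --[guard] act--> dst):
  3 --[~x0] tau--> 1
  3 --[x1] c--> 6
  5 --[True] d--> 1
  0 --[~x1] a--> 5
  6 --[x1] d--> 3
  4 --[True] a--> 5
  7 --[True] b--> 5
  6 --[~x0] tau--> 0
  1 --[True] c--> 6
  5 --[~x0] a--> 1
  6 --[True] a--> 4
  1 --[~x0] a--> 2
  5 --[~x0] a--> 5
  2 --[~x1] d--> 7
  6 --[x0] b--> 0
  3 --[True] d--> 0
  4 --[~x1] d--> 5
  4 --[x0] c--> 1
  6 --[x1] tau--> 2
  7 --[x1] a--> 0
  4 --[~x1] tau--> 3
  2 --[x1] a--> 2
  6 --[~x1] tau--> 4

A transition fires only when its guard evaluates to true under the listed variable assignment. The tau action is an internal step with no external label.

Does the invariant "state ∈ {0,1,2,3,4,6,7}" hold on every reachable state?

Answer: INVARIANT VIOLATED at state 5

Analysis:
Inv-set: {0,1,2,3,4,6,7}
R = {0,1,3,4,5,6}
  0: safe
  1: safe
  3: safe
  4: safe
  5: VIOLATES
  6: safe
witness against invariant: a → 5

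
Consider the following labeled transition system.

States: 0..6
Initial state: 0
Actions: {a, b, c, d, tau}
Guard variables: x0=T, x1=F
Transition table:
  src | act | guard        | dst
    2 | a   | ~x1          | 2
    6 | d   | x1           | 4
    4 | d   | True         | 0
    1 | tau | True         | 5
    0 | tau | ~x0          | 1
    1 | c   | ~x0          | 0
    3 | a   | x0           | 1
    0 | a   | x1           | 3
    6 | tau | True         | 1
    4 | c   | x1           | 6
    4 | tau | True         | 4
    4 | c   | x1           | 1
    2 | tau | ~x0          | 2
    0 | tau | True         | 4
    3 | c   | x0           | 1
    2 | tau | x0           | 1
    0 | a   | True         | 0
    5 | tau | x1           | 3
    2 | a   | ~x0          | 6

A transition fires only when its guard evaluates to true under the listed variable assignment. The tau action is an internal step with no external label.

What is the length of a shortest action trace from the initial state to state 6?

Breadth-first toward 6:
  depth 0: {0}
  depth 1: {4}
6 never appears.

Answer: UNREACHABLE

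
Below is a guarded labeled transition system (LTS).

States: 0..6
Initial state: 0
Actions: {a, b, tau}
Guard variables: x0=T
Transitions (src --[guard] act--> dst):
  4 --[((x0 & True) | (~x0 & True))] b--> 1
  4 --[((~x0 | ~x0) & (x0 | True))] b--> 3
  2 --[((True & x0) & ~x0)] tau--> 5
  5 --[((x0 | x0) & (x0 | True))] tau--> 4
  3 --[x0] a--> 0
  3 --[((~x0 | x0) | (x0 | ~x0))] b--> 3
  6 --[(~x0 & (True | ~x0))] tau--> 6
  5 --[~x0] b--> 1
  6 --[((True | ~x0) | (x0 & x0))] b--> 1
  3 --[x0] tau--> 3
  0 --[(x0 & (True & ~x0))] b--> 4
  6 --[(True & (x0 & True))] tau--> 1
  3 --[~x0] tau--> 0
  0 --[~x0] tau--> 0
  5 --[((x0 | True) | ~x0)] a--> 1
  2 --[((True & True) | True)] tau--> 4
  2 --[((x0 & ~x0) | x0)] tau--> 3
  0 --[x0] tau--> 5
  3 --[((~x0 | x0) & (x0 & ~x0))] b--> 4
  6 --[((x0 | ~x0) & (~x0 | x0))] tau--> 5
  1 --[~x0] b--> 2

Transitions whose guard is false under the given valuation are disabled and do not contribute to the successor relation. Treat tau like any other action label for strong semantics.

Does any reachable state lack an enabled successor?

Answer: DEADLOCK at state 1

Trace:
Reachable = {0,1,4,5}
  0: tau→5  [deg 1]
  1: ∅  [no exit]
  4: b→1  [deg 1]
  5: a→1  tau→4  [deg 2]
witness 1: tau·a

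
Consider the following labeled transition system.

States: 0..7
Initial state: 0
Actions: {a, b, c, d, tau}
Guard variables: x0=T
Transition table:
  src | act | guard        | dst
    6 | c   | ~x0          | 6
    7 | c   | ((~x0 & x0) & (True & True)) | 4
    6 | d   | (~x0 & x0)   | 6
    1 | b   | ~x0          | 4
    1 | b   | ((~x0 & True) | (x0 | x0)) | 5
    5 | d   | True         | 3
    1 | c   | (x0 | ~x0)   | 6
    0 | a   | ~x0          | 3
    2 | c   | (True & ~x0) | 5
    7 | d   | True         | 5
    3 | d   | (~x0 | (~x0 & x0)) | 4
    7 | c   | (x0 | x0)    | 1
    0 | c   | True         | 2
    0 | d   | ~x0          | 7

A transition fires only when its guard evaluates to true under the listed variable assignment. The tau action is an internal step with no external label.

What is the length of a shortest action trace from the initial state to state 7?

Breadth-first toward 7:
  L0 = {0}
  L1 = {2}
7 never appears.

Answer: UNREACHABLE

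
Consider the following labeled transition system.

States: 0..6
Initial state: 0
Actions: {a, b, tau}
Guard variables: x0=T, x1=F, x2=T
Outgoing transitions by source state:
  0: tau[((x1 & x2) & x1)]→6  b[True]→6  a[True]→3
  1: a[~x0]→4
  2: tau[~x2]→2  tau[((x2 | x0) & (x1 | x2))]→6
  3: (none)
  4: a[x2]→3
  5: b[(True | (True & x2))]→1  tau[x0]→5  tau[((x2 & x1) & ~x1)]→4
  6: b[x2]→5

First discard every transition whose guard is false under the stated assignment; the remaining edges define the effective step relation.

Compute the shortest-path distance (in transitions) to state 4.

Answer: UNREACHABLE

Working:
Layered search for 4:
  Layer 0: {0}
  Layer 1: {3,6}
  Layer 2: {5}
  Layer 3: {1}
4 never appears.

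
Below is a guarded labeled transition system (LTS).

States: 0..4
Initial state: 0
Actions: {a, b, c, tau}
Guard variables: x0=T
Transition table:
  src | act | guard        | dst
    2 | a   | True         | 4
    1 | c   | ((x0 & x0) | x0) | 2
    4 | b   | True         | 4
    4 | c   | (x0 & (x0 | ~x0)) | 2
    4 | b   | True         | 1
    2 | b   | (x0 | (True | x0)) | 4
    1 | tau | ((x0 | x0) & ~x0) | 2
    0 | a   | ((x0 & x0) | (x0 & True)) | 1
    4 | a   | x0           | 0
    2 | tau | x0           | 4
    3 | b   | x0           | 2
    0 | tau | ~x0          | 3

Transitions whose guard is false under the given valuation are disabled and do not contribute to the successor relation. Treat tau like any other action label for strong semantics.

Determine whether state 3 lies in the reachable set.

After dropping false guards: 10 live edges.
L0 = {0}
L1 = {1}  cumulative {0,1}
L2 = {2}  cumulative {0,1,2}
L3 = {4}  cumulative {0,1,2,4}
R = {0,1,2,4}

Answer: UNREACHABLE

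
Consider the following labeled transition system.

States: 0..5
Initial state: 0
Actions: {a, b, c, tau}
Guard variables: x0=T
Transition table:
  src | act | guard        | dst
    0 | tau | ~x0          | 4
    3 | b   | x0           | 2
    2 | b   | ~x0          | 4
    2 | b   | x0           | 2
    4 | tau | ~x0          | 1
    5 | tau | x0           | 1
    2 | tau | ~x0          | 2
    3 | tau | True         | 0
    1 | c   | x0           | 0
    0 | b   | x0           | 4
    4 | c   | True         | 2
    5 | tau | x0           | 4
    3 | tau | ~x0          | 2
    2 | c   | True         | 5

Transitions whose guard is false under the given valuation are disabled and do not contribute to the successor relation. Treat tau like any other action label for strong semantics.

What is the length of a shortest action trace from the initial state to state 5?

Answer: 3

Trace:
Breadth-first toward 5:
  L0 = {0}
  L1 = {4}
  L2 = {2}
  L3 = {5}
5 enters at depth 3; path b·c·c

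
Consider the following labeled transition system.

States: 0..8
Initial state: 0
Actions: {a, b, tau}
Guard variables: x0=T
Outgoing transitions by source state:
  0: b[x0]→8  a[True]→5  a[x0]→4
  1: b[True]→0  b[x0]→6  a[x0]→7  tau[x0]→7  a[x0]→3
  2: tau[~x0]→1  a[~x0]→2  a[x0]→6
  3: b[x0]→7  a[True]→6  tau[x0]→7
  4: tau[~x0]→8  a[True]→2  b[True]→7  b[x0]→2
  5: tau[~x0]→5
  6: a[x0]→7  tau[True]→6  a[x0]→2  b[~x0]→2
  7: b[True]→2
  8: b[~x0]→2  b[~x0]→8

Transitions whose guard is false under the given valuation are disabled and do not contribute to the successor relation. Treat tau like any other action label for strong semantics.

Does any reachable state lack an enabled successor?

Reachable = {0,2,4,5,6,7,8}
  0: a→4  a→5  b→8  [3 exit(s)]
  2: a→6  [1 exit(s)]
  4: a→2  b→2  b→7  [3 exit(s)]
  5: ∅  [deadlock]
  6: a→2  a→7  tau→6  [3 exit(s)]
  7: b→2  [1 exit(s)]
  8: ∅  [deadlock]
Path to 5: a

Answer: DEADLOCK at state 5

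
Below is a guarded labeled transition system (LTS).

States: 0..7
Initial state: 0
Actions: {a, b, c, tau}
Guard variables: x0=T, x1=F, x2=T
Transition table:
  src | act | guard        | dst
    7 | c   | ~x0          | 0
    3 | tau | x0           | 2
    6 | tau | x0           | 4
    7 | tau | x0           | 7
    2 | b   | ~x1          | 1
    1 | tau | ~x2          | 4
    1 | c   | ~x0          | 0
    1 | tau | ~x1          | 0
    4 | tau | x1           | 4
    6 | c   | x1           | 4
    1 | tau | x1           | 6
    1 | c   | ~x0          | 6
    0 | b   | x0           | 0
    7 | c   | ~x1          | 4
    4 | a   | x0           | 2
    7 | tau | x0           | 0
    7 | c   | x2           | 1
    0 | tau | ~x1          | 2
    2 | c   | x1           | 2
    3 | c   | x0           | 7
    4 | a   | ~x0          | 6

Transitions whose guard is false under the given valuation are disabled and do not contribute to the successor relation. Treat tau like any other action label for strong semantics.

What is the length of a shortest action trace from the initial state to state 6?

Layered search for 6:
  depth 0: {0}
  depth 1: {2}
  depth 2: {1}
6 never appears.

Answer: UNREACHABLE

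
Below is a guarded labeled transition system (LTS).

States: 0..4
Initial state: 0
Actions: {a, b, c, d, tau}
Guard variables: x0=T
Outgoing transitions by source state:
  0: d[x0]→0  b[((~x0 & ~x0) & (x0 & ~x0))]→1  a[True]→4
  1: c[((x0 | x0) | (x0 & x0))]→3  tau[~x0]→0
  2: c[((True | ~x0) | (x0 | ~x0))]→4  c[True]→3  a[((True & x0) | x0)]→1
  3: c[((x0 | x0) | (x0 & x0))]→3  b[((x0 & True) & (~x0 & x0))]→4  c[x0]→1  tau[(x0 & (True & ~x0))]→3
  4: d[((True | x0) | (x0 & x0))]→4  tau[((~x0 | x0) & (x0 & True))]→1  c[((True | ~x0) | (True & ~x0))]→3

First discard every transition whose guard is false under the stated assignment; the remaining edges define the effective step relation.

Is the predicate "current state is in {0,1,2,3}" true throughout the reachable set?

Answer: INVARIANT VIOLATED at state 4

Working:
Allowed set {0,1,2,3}
R = {0,1,3,4}
  0: ok
  1: ok
  3: ok
  4: VIOLATES
reach 4 via a — violates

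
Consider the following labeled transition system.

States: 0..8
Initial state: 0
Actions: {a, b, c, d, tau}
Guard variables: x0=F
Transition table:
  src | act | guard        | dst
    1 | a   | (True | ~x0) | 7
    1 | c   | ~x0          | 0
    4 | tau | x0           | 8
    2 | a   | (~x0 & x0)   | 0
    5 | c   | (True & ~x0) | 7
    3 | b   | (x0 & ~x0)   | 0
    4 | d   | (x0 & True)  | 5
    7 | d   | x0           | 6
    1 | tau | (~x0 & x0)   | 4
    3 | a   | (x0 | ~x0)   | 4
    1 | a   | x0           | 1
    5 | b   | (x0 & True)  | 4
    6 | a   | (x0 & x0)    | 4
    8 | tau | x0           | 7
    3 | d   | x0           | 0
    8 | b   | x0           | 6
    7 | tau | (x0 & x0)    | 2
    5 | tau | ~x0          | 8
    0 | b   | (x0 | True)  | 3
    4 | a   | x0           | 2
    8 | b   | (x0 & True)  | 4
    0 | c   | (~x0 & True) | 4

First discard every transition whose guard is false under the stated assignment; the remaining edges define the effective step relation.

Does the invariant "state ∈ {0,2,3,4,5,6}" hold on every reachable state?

Answer: INVARIANT HOLDS

Analysis:
Inv-set: {0,2,3,4,5,6}
Reachable = {0,3,4}
  0: ok
  3: ok
  4: ok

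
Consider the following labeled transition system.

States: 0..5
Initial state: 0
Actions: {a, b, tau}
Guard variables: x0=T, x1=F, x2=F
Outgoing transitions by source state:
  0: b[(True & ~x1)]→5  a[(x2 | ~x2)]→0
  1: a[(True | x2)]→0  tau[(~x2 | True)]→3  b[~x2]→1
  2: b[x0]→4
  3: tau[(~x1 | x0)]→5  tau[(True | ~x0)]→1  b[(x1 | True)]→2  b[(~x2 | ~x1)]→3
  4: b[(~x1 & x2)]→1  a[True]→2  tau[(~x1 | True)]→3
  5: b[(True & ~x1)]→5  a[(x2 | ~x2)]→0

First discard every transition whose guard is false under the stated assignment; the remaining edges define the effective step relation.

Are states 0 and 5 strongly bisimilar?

Answer: BISIMILAR

Working:
Compute ~ classes (split until stable):
  π0 = {{0,1,2,3,4,5}}
  π1 = {{0,5},{1},{2},{3},{4}}
5 equivalence class(es) (converged in 2)
0∈{0,5}, 5∈{0,5}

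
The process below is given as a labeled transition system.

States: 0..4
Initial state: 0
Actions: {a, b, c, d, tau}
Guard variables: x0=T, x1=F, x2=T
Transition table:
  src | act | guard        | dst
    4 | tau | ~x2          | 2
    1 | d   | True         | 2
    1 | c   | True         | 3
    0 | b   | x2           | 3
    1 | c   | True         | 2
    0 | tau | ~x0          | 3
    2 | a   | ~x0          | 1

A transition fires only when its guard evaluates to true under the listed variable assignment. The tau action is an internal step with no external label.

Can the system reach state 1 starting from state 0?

4 transition(s) survive guard evaluation.
Layer 0: {0}
Layer 1: {3}  total {0,3}
Reachable = {0,3}

Answer: UNREACHABLE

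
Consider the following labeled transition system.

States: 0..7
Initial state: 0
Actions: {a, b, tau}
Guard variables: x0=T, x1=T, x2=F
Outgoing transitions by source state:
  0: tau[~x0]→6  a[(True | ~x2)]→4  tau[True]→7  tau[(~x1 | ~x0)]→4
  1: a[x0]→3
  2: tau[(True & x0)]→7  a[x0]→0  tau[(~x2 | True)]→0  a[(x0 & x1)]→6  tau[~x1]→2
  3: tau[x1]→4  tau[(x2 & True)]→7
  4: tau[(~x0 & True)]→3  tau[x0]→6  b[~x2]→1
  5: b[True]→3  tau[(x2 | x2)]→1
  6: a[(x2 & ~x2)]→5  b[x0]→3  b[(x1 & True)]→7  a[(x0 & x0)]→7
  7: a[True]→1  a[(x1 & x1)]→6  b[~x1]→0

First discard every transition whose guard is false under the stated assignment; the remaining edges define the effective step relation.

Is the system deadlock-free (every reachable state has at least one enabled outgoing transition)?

Reachable = {0,1,3,4,6,7}
  0: a→4  tau→7  [deg 2]
  1: a→3  [deg 1]
  3: tau→4  [deg 1]
  4: b→1  tau→6  [deg 2]
  6: a→7  b→3  b→7  [deg 3]
  7: a→1  a→6  [deg 2]

Answer: DEADLOCK-FREE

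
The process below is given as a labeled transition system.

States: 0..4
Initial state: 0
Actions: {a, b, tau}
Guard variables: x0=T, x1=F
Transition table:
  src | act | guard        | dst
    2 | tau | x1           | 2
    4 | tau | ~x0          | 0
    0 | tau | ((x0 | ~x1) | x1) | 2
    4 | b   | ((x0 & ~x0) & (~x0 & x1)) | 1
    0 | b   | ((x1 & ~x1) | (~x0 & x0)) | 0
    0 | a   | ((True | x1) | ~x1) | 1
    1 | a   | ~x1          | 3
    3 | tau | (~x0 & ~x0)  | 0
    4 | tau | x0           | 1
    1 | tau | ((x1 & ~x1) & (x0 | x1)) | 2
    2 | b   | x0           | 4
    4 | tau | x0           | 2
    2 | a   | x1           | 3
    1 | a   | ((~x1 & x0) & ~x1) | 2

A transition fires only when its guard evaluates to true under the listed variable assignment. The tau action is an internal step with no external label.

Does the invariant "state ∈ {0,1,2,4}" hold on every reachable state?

Answer: INVARIANT VIOLATED at state 3

Working:
Inv-set: {0,1,2,4}
Reachable = {0,1,2,3,4}
  0: ✓
  1: ✓
  2: ✓
  3: outside
  4: ✓
reach 3 via a·a — violates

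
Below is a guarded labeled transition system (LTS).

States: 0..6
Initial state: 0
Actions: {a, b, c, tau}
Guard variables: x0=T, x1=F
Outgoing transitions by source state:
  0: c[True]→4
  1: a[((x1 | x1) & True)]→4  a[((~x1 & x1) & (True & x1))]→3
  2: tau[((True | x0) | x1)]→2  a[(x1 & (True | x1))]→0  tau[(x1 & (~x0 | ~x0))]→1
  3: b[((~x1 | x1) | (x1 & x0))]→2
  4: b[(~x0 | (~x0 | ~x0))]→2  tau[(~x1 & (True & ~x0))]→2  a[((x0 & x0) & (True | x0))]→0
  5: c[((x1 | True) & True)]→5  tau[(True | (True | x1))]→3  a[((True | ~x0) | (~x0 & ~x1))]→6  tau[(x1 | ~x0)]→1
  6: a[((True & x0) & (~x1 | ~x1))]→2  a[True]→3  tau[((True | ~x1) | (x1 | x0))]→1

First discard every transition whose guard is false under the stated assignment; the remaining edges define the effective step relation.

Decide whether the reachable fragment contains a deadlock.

Answer: DEADLOCK-FREE

Working:
Reach set: {0,4}
  0: c→4  [1 exit(s)]
  4: a→0  [1 exit(s)]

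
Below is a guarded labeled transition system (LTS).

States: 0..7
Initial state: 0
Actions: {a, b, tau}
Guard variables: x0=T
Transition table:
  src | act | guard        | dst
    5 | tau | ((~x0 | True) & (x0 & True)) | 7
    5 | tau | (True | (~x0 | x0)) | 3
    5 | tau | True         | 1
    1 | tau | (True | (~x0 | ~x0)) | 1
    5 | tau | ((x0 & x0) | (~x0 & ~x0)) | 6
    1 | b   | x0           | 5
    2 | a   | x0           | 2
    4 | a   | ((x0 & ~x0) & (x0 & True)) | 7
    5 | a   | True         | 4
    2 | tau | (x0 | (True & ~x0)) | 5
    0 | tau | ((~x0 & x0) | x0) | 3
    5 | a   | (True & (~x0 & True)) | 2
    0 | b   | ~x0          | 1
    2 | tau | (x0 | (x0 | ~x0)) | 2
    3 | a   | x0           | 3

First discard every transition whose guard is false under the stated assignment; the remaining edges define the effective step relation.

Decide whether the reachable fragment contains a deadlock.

Reachable = {0,3}
  0: tau→3  [1 out]
  3: a→3  [1 out]

Answer: DEADLOCK-FREE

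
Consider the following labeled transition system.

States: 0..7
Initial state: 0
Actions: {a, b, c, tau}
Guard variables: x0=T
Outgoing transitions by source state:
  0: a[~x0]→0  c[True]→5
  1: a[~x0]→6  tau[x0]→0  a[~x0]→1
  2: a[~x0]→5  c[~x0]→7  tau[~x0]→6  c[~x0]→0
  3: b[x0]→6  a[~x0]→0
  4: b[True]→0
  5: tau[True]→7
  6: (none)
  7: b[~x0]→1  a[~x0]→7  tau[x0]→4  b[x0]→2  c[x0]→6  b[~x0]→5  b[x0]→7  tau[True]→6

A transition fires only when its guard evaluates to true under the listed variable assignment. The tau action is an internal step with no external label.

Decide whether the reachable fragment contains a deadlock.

Answer: DEADLOCK at state 2

Trace:
Reach set: {0,2,4,5,6,7}
  0: c→5  [deg 1]
  2: ∅  [STUCK]
  4: b→0  [deg 1]
  5: tau→7  [deg 1]
  6: ∅  [STUCK]
  7: b→2  b→7  c→6  tau→4  tau→6  [deg 5]
trace reaching 2: c·tau·b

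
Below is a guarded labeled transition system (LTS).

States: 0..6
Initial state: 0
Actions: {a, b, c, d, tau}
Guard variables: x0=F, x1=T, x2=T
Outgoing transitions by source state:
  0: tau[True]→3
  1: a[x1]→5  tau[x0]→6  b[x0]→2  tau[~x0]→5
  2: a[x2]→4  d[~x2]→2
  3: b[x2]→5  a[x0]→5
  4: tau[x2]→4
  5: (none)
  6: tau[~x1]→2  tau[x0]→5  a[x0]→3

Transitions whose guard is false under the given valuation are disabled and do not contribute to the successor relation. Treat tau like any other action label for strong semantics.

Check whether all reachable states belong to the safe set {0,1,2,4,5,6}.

Allowed set {0,1,2,4,5,6}
Reach set: {0,3,5}
  0: ✓
  3: ✗ unsafe
  5: ✓
reach 3 via tau — violates

Answer: INVARIANT VIOLATED at state 3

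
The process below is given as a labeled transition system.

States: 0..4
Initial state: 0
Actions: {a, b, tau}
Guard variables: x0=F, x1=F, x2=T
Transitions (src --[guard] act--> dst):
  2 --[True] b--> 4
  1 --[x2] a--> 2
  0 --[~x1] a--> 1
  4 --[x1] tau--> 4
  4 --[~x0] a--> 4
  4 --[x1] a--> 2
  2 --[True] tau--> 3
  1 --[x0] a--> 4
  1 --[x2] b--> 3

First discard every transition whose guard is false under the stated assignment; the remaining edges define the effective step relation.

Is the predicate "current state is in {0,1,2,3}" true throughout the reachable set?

Safe = {0,1,2,3}
R = {0,1,2,3,4}
  0: safe
  1: safe
  2: safe
  3: safe
  4: ✗ unsafe
witness against invariant: a·a·b → 4

Answer: INVARIANT VIOLATED at state 4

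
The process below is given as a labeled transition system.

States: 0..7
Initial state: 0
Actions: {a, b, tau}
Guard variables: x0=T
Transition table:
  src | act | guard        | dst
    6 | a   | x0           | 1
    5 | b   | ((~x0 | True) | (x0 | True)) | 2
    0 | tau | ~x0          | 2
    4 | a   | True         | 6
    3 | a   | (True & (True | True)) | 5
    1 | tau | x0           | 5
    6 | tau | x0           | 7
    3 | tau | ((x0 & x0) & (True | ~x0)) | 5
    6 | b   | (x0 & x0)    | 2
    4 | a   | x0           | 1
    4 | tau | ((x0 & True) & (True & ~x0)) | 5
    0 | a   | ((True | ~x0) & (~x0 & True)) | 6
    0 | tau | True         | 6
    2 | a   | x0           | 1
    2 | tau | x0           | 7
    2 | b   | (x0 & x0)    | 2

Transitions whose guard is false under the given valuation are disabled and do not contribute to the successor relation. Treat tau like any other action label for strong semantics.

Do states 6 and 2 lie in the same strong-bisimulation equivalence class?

Answer: BISIMILAR

Analysis:
Bisimulation quotient by refinement:
  round 0: {{0,1,2,3,4,5,6,7}}
  round 1: {{0,1},{2,6},{3},{4},{5},{7}}
  round 2: {{0},{1},{2,6},{3},{4},{5},{7}}
Fixed point at round 3; 7 class(es).
6∈{2,6}, 2∈{2,6}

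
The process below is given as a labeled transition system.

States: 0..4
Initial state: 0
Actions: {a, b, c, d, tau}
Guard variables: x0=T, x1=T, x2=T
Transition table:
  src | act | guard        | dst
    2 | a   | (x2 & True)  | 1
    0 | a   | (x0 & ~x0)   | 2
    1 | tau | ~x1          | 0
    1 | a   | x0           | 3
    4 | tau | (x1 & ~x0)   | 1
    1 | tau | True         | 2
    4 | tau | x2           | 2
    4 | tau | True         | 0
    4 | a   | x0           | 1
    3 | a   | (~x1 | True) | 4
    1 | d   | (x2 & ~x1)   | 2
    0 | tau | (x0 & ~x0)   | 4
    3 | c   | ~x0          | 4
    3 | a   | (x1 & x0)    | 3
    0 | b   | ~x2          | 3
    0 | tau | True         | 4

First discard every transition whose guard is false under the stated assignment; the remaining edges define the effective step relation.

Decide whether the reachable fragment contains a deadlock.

Answer: DEADLOCK-FREE

Working:
Reach set: {0,1,2,3,4}
  0: tau→4  [1 exit(s)]
  1: a→3  tau→2  [2 exit(s)]
  2: a→1  [1 exit(s)]
  3: a→3  a→4  [2 exit(s)]
  4: a→1  tau→0  tau→2  [3 exit(s)]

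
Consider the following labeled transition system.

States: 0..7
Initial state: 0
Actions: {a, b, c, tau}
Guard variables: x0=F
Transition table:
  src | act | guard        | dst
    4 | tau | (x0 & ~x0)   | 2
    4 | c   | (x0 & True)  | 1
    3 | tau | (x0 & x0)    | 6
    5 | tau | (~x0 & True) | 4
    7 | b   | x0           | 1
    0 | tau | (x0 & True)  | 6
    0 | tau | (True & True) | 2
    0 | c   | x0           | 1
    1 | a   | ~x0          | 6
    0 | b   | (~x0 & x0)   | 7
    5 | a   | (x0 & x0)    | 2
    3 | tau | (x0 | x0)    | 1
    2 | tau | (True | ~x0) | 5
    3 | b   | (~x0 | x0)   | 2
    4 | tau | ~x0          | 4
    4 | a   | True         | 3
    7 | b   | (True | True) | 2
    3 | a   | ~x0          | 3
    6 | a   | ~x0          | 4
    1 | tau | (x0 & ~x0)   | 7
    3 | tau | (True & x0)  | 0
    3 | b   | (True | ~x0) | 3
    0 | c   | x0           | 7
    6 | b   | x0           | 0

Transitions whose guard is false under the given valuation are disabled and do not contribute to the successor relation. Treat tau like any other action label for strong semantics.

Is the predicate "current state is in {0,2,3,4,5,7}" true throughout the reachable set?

Answer: INVARIANT HOLDS

Working:
Safe = {0,2,3,4,5,7}
Reachable = {0,2,3,4,5}
  0: safe
  2: safe
  3: safe
  4: safe
  5: safe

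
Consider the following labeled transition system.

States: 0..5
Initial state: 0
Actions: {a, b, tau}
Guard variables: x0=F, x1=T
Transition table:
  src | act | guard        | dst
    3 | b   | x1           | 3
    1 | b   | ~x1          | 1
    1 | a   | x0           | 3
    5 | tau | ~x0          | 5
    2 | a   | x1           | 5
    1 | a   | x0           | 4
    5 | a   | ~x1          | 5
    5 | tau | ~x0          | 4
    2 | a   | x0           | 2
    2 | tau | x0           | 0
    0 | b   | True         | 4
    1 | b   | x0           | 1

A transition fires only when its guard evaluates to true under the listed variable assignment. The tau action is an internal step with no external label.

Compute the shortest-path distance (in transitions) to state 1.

Breadth-first toward 1:
  depth 0: {0}
  depth 1: {4}
1 never appears.

Answer: UNREACHABLE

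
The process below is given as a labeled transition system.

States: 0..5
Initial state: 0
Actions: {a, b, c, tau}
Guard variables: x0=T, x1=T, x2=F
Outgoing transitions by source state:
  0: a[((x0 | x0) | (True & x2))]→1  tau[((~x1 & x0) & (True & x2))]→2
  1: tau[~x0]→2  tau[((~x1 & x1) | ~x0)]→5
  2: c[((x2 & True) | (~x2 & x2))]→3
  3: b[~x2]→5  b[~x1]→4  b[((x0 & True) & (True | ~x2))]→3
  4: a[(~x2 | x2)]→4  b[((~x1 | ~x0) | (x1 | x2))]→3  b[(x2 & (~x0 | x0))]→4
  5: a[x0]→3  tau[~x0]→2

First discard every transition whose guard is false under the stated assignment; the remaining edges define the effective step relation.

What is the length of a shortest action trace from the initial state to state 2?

BFS to 2:
  depth 0: {0}
  depth 1: {1}
2 never appears.

Answer: UNREACHABLE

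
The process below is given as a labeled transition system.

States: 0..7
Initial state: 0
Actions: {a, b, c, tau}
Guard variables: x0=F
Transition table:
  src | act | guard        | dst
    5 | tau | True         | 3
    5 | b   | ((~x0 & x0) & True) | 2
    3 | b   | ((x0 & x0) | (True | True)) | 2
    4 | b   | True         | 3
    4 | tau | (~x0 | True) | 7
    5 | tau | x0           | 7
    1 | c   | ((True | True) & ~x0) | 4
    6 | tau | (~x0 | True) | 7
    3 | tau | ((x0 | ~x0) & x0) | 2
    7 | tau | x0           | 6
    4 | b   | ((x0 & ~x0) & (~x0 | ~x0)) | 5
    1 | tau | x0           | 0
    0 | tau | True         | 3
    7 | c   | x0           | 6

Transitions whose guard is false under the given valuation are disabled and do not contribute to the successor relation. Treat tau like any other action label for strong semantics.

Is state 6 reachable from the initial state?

7 transition(s) survive guard evaluation.
L0 = {0}
L1 = {3}  now seen {0,3}
L2 = {2}  now seen {0,2,3}
Reachable = {0,2,3}

Answer: UNREACHABLE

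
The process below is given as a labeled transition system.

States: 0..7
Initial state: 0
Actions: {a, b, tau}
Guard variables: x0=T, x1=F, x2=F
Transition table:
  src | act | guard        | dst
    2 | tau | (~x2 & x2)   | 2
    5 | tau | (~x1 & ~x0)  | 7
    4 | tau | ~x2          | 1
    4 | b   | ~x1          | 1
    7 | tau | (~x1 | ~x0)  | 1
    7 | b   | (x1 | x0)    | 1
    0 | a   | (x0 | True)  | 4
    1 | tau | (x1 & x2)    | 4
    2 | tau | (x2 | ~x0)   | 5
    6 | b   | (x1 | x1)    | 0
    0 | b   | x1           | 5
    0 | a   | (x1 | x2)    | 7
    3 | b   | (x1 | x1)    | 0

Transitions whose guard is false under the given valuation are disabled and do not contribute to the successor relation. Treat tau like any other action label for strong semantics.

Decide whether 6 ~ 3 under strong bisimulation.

Compute ~ classes (split until stable):
  round 0: {{0,1,2,3,4,5,6,7}}
  round 1: {{0},{1,2,3,5,6},{4,7}}
3 equivalence class(es) (converged in 2)
[6]={1,2,3,5,6}  [3]={1,2,3,5,6}

Answer: BISIMILAR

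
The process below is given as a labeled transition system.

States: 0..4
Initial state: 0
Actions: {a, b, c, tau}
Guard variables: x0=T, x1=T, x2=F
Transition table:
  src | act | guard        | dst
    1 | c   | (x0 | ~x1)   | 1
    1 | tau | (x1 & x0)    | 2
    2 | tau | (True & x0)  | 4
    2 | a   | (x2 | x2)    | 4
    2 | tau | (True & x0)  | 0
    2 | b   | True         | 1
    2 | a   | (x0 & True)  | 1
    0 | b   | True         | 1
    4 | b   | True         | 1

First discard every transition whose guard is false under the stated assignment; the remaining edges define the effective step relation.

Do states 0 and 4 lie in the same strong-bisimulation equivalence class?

Compute ~ classes (split until stable):
  π0 = {{0,1,2,3,4}}
  π1 = {{0,4},{1},{2},{3}}
stable after 2 split(s): 4 block(s)
[0]={0,4}  [4]={0,4}

Answer: BISIMILAR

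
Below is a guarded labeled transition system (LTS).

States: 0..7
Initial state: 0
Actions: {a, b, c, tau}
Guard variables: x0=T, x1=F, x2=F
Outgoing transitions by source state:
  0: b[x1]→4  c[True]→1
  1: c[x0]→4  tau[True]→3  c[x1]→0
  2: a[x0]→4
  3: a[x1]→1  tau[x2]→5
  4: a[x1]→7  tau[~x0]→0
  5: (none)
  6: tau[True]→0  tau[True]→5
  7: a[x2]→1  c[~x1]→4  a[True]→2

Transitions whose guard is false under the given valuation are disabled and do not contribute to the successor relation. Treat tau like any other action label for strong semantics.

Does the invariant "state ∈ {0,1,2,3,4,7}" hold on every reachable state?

Safe = {0,1,2,3,4,7}
Reachable = {0,1,3,4}
  0: ✓
  1: ✓
  3: ✓
  4: ✓

Answer: INVARIANT HOLDS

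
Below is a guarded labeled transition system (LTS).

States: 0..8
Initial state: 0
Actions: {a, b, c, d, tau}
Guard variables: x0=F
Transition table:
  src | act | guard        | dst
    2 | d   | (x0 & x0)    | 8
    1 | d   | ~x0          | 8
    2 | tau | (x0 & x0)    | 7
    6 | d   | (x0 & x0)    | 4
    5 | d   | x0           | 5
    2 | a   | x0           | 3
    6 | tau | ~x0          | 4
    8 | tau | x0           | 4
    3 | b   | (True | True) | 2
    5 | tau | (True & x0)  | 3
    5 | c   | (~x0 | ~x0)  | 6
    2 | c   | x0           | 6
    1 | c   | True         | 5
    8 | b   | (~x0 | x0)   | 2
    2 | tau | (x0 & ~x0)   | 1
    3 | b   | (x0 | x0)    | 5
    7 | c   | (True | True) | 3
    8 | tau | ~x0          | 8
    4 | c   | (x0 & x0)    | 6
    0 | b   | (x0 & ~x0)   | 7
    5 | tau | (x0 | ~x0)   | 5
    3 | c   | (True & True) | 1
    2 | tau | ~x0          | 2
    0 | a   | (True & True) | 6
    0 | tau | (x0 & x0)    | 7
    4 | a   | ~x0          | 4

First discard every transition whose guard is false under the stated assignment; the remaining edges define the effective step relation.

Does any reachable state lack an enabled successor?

Answer: DEADLOCK-FREE

Analysis:
R = {0,4,6}
  0: a→6  [1 exit(s)]
  4: a→4  [1 exit(s)]
  6: tau→4  [1 exit(s)]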